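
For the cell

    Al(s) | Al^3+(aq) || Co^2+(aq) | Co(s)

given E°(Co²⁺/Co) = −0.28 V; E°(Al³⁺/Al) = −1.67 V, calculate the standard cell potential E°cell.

By convention the left-hand electrode in cell notation is the anode (oxidation) and the right-hand electrode is the cathode (reduction).
E°cell = E°(right) − E°(left) = −0.28 − (−1.67) = +1.39 V.

+1.39 V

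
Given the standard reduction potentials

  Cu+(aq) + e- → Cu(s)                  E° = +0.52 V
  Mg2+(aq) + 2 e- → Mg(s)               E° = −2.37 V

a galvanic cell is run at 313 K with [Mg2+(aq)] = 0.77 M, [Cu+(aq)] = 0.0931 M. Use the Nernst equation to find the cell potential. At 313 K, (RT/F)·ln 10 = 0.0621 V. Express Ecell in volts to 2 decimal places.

+2.83 V

Cu⁺/Cu is reduced (cathode, E° = +0.52 V) and Mg²⁺/Mg is oxidized (anode).
The standard potential is +0.52 − (−2.37) = +2.89 V and the balanced reaction transfers n = 2 electrons.
For the overall reaction 2 Cu+(aq) + Mg(s) → 2 Cu(s) + Mg2+(aq), Q = [Mg2+(aq)] / [Cu+(aq)]^2 = 88.8, giving log Q = 1.949.
Applying E = E° − (RT ln10/nF)·log Q gives +2.89 − (0.0621/2)(1.949) = +2.83 V.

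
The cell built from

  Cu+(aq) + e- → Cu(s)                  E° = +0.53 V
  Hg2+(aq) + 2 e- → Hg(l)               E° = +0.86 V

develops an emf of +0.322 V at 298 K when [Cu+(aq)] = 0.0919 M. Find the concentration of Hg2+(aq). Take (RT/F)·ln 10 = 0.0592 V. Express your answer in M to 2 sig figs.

The Hg²⁺/Hg couple has the larger reduction potential, so it is the cathode: E°cell = +0.86 − (+0.53) = +0.33 V and n = 2.
Rearranging E = E° − (0.0592/n)·log Q gives log Q = 2(+0.33 − (+0.322))/0.0592 = 0.270.
The balanced reaction is Hg2+(aq) + 2 Cu(s) → Hg(l) + 2 Cu+(aq), so Q = [Cu+(aq)]^2 / [Hg2+(aq)].
Solving for the unknown gives log [Hg2+(aq)] = −2.343, so [Hg2+(aq)] ≈ 0.0045 M.

0.0045 M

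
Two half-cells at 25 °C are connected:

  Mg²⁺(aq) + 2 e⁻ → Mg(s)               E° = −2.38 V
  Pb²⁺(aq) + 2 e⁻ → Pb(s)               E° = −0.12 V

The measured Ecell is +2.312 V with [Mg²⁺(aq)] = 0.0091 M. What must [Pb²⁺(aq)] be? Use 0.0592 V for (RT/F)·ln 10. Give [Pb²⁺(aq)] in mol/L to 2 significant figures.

0.52 M

The Pb²⁺/Pb couple has the larger reduction potential, so it is the cathode: E°cell = −0.12 − (−2.38) = +2.26 V and n = 2.
From the Nernst equation, log Q = n(E° − E)/0.0592 = 2·(+2.26 − (+2.312))/0.0592 = −1.757.
Balancing electrons gives Pb²⁺(aq) + Mg(s) → Pb(s) + Mg²⁺(aq); thus Q = [Mg²⁺(aq)] / [Pb²⁺(aq)].
Solving for the unknown gives log [Pb²⁺(aq)] = −0.284, so [Pb²⁺(aq)] ≈ 0.52 M.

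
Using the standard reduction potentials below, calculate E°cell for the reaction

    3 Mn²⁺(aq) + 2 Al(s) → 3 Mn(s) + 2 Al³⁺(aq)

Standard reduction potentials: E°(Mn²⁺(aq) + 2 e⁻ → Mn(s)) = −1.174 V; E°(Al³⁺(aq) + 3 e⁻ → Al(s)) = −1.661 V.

+0.487 V

Mn²⁺(aq) gains electrons, so the Mn²⁺/Mn couple is the cathode; the Al³⁺/Al couple is the anode.
E°cell = E°(cathode) − E°(anode) = −1.174 − (−1.661) = +0.487 V.
The positive value indicates the reaction is spontaneous as written.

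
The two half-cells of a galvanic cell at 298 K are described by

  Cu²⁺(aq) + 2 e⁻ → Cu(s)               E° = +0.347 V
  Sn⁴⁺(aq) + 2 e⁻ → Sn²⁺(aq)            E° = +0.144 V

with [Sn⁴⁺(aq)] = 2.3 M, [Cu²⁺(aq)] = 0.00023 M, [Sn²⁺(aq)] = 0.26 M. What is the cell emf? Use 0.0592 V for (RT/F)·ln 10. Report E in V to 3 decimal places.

Cu²⁺/Cu is reduced (cathode, E° = +0.347 V) and Sn⁴⁺/Sn²⁺ is oxidized (anode).
E°cell = +0.347 − (+0.144) = +0.203 V, with n = 2 electrons transferred.
For the overall reaction Cu²⁺(aq) + Sn²⁺(aq) → Cu(s) + Sn⁴⁺(aq), Q = [Sn⁴⁺(aq)] / ([Cu²⁺(aq)]·[Sn²⁺(aq)]) = 3.85×10^4, giving log Q = 4.585.
By the Nernst equation, E = +0.203 − (0.0592/2)·(4.585) = +0.067 V.

+0.067 V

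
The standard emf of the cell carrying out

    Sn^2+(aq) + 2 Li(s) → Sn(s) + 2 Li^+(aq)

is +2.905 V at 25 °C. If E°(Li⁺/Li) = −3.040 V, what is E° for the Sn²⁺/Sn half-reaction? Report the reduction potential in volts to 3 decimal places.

−0.135 V

In the reaction as written the Sn²⁺/Sn couple is reduced (cathode) and Li⁺/Li is oxidized (anode), so E°cell = E°(Sn²⁺/Sn) − E°(Li⁺/Li).
E°(Sn²⁺/Sn) = E°cell + E°(anode) = +2.905 + (−3.040) = −0.135 V.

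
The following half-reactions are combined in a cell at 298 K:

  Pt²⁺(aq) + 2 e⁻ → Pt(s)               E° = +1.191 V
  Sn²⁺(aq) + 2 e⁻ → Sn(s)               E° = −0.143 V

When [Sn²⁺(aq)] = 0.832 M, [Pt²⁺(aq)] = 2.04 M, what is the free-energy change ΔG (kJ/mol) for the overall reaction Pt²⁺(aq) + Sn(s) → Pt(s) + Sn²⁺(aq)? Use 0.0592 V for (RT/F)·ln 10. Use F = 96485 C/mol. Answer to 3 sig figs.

−260 kJ/mol

The standard cell potential is +1.191 − (−0.143) = +1.334 V, with n = 2 electrons in the balanced equation.
The reaction quotient is [Sn²⁺(aq)] / [Pt²⁺(aq)] = 0.408; by Nernst, E = +1.334 − (0.0592/2)(−0.390) = +1.3455 V.
Finally ΔG = −nFE = −(2)(96485 C/mol)(+1.3455 V) = −260 kJ/mol.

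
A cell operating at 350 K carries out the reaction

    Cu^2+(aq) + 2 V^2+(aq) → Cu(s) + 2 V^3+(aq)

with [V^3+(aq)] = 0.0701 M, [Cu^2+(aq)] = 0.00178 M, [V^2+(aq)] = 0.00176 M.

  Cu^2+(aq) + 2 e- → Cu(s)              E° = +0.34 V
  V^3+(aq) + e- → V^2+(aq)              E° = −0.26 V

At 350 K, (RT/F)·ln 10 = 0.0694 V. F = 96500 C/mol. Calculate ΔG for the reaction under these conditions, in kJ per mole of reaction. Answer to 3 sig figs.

−75.9 kJ/mol

The standard cell potential is +0.34 − (−0.26) = +0.60 V, with n = 2 electrons in the balanced equation.
Q = [V^3+(aq)]^2 / ([Cu^2+(aq)]·[V^2+(aq)]^2) = 8.91×10^5, so log Q = 5.950 and E = +0.60 − (0.0694/2)(5.950) = +0.3935 V.
Finally ΔG = −nFE = −(2)(96500 C/mol)(+0.3935 V) = −75.9 kJ/mol.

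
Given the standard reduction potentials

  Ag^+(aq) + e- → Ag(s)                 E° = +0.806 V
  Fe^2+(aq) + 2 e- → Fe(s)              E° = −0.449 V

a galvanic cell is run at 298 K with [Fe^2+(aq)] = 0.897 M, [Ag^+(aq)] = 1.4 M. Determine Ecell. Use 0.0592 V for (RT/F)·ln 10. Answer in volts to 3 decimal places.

The Ag⁺/Ag couple has the more positive E°, so it is the cathode; Fe²⁺/Fe is the anode.
The standard potential is +0.806 − (−0.449) = +1.255 V and the balanced reaction transfers n = 2 electrons.
Balancing gives 2 Ag^+(aq) + Fe(s) → 2 Ag(s) + Fe^2+(aq); hence Q = [Fe^2+(aq)] / [Ag^+(aq)]^2 = 0.458 (log Q = −0.339).
Applying E = E° − (RT ln10/nF)·log Q gives +1.255 − (0.0592/2)(−0.339) = +1.265 V.

+1.265 V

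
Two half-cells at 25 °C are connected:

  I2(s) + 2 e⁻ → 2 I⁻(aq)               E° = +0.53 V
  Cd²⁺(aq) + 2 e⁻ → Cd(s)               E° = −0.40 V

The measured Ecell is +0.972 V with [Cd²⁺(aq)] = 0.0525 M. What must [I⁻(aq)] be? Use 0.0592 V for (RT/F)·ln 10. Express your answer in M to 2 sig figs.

0.85 M

I₂/I⁻ is the cathode (higher E°); E°cell = +0.53 − (−0.40) = +0.93 V with n = 2.
From the Nernst equation, log Q = n(E° − E)/0.0592 = 2·(+0.93 − (+0.972))/0.0592 = −1.419.
The balanced reaction is I2(s) + Cd(s) → 2 I⁻(aq) + Cd²⁺(aq), so Q = [I⁻(aq)]^2·[Cd²⁺(aq)].
Substituting the known concentrations and solving, log [I⁻(aq)] = −0.070 and [I⁻(aq)] = 0.85 M.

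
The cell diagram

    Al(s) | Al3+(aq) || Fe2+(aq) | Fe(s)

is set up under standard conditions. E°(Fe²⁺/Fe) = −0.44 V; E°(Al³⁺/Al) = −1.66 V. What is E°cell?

By convention the left-hand electrode in cell notation is the anode (oxidation) and the right-hand electrode is the cathode (reduction).
E°cell = E°(right) − E°(left) = −0.44 − (−1.66) = +1.22 V.

+1.22 V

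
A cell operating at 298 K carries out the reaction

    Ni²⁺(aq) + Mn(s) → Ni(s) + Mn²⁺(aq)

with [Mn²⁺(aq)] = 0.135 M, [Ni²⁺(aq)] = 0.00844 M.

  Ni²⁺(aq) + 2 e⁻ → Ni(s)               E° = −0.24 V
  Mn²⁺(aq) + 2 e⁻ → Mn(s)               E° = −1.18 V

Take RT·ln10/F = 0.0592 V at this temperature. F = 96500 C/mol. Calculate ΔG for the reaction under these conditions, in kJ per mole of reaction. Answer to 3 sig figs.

With Ni²⁺/Ni reduced at the cathode, E°cell = −0.24 − (−1.18) = +0.94 V and n = 2.
Here Q = [Mn²⁺(aq)] / [Ni²⁺(aq)] = 16 (log Q = 1.204), giving E = +0.94 − (0.0592/2)·(1.204) = +0.9044 V.
Then ΔG = −nFE = −2 × 96500 × +0.9044 J/mol = −175 kJ/mol.

−175 kJ/mol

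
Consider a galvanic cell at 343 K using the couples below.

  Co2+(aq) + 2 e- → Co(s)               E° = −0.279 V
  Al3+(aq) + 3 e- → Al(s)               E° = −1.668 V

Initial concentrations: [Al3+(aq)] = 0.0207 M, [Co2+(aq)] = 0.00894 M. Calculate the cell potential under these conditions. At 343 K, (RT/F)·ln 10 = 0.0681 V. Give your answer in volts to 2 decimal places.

+1.36 V

Since E°(Co²⁺/Co) > E°(Al³⁺/Al), Co²⁺/Co serves as the cathode.
E°cell = E°cat − E°an = −0.279 − (−1.668) = +1.389 V; n = 6.
The balanced reaction is 3 Co2+(aq) + 2 Al(s) → 3 Co(s) + 2 Al3+(aq), so Q = [Al3+(aq)]^2 / [Co2+(aq)]^3 = 600 and log Q = 2.778.
By the Nernst equation, E = +1.389 − (0.0681/6)·(2.778) = +1.36 V.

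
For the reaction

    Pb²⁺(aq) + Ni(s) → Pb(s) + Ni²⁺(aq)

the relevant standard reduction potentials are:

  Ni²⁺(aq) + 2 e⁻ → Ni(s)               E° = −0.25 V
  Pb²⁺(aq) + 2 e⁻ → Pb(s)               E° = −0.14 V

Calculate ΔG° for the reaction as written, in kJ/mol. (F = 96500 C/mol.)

−21.2 kJ/mol

In the reaction as written Pb²⁺(aq) is reduced, so the Pb²⁺/Pb couple is the cathode and Ni²⁺/Ni is the anode.
E°cell = −0.14 − (−0.25) = +0.11 V; balancing electrons gives n = 2.
ΔG° = −nFE°cell = −(2)(96500)(+0.11) J/mol = −21.2 kJ/mol.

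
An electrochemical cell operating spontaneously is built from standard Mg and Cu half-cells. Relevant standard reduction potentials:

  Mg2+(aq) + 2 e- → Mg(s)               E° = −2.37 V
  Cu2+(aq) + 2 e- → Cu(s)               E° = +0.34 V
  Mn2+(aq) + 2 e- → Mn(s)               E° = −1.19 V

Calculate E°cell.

Of the two couples in this cell, the one with the more positive reduction potential is reduced at the cathode: here that is Cu²⁺/Cu (+0.34 V); Mg²⁺/Mg (−2.37 V) is the anode.
E°cell = E°(cathode) − E°(anode) = +0.34 − (−2.37) = +2.71 V.

+2.71 V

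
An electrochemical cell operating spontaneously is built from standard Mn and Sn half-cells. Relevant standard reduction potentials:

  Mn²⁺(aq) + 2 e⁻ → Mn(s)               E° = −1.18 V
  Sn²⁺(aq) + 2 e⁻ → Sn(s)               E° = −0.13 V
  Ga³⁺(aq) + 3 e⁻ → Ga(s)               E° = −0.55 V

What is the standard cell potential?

+1.05 V

Of the two couples in this cell, the one with the more positive reduction potential is reduced at the cathode: here that is Sn²⁺/Sn (−0.13 V); Mn²⁺/Mn (−1.18 V) is the anode.
E°cell = E°(cathode) − E°(anode) = −0.13 − (−1.18) = +1.05 V.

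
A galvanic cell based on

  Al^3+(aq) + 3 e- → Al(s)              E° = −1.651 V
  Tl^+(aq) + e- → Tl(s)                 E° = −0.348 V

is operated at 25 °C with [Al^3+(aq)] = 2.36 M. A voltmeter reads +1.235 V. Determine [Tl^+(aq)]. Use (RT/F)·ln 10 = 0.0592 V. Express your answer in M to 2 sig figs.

The Tl⁺/Tl couple has the larger reduction potential, so it is the cathode: E°cell = −0.348 − (−1.651) = +1.303 V and n = 3.
Rearranging E = E° − (0.0592/n)·log Q gives log Q = 3(+1.303 − (+1.235))/0.0592 = 3.446.
For 3 Tl^+(aq) + Al(s) → 3 Tl(s) + Al^3+(aq), the reaction quotient is Q = [Al^3+(aq)] / [Tl^+(aq)]^3.
Isolating [Tl^+(aq)] in Q = 10^{3.446} yields log [Tl^+(aq)] = −1.024, i.e. 0.095 M.

0.095 M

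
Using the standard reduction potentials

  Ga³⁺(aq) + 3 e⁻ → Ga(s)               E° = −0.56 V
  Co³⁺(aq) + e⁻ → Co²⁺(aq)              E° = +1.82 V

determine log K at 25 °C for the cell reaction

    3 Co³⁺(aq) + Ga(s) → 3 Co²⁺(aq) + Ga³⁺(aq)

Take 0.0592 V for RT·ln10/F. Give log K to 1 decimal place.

log K = 120.6

The Co³⁺/Co²⁺ couple is reduced (cathode); E°cell = +1.82 − (−0.56) = +2.38 V with n = 3.
At equilibrium E = 0, so log K = nE°cell / 0.0592 = (3)(+2.38) / 0.0592 = 120.6.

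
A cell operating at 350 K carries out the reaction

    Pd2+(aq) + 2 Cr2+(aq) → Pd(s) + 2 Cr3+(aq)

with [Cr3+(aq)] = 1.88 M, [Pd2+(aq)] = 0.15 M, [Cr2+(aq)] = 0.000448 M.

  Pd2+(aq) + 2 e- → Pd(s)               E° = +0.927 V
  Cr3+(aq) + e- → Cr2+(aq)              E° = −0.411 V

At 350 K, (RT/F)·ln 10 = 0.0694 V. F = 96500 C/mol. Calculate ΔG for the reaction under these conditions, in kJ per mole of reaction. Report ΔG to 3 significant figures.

−204 kJ/mol

E°cell = +0.927 − (−0.411) = +1.338 V; the balanced reaction transfers n = 2 electrons.
The reaction quotient is [Cr3+(aq)]^2 / ([Pd2+(aq)]·[Cr2+(aq)]^2) = 1.17×10^8; by Nernst, E = +1.338 − (0.0694/2)(8.070) = +1.0580 V.
Then ΔG = −nFE = −2 × 96500 × +1.0580 J/mol = −204 kJ/mol.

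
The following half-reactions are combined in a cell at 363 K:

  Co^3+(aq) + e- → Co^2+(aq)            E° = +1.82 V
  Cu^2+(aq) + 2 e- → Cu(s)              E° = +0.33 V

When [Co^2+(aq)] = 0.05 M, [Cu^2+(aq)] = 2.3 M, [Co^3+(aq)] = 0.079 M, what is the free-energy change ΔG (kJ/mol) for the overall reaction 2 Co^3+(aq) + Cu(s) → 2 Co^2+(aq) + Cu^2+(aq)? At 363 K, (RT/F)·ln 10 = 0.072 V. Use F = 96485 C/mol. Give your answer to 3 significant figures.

E°cell = +1.82 − (+0.33) = +1.49 V; the balanced reaction transfers n = 2 electrons.
Q = ([Co^2+(aq)]^2·[Cu^2+(aq)]) / [Co^3+(aq)]^2 = 0.921, so log Q = −0.036 and E = +1.49 − (0.072/2)(−0.036) = +1.4913 V.
ΔG = −nFE = −(2)(96485)(+1.4913) J/mol = −288 kJ/mol.

−288 kJ/mol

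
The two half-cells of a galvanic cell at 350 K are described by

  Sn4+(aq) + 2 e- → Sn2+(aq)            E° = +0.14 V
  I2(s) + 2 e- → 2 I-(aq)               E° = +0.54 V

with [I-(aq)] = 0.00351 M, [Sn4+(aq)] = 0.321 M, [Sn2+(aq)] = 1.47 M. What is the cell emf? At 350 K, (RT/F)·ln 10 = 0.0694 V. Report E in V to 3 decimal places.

+0.593 V

The I₂/I⁻ couple has the more positive E°, so it is the cathode; Sn⁴⁺/Sn²⁺ is the anode.
The standard potential is +0.54 − (+0.14) = +0.40 V and the balanced reaction transfers n = 2 electrons.
For the overall reaction I2(s) + Sn2+(aq) → 2 I-(aq) + Sn4+(aq), Q = ([I-(aq)]^2·[Sn4+(aq)]) / [Sn2+(aq)] = 2.69×10^−6, giving log Q = −5.570.
Applying E = E° − (RT ln10/nF)·log Q gives +0.40 − (0.0694/2)(−5.570) = +0.593 V.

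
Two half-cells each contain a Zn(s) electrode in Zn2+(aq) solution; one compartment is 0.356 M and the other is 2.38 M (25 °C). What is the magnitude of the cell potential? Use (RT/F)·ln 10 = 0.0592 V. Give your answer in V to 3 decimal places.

0.024 V

For a concentration cell E°cell = 0, since both electrodes use the same couple.
The compartment with the higher Zn2+(aq) concentration (2.38 M) acts as the cathode; ions are reduced there and produced at the dilute (0.356 M) anode.
With n = 2, Ecell = −(0.0592/2)·log([dilute]/[conc]) = −(0.0592/2)·log(0.356/2.38) = +0.024 V.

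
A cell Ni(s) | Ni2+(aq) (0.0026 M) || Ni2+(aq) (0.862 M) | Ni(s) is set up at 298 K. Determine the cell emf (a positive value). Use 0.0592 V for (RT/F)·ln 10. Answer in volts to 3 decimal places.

For a concentration cell E°cell = 0, since both electrodes use the same couple.
The compartment with the higher Ni2+(aq) concentration (0.862 M) acts as the cathode; ions are reduced there and produced at the dilute (0.0026 M) anode.
With n = 2, Ecell = −(0.0592/2)·log([dilute]/[conc]) = −(0.0592/2)·log(0.0026/0.862) = +0.075 V.

0.075 V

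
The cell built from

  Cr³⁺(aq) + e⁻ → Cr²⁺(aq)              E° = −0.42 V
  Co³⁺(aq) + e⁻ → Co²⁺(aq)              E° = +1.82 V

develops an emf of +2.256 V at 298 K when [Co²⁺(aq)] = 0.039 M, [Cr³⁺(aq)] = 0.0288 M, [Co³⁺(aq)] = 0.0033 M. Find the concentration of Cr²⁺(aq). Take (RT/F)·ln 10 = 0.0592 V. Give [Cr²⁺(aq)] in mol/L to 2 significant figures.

With Co³⁺/Co²⁺ at the cathode and Cr³⁺/Cr²⁺ at the anode, E°cell = +1.82 − (−0.42) = +2.24 V (n = 1).
Rearranging E = E° − (0.0592/n)·log Q gives log Q = 1(+2.24 − (+2.256))/0.0592 = −0.270.
The balanced reaction is Co³⁺(aq) + Cr²⁺(aq) → Co²⁺(aq) + Cr³⁺(aq), so Q = ([Co²⁺(aq)]·[Cr³⁺(aq)]) / ([Co³⁺(aq)]·[Cr²⁺(aq)]).
Solving for the unknown gives log [Cr²⁺(aq)] = −0.198, so [Cr²⁺(aq)] ≈ 0.63 M.

0.63 M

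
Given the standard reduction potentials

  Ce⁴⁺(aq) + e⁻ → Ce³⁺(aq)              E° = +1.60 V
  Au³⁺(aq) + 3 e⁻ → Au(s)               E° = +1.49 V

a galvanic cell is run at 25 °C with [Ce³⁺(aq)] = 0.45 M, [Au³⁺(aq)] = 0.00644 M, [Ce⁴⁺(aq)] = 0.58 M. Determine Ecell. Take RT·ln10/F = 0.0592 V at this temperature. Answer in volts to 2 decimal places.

+0.16 V

Ce⁴⁺/Ce³⁺ is reduced (cathode, E° = +1.60 V) and Au³⁺/Au is oxidized (anode).
The standard potential is +1.60 − (+1.49) = +0.11 V and the balanced reaction transfers n = 3 electrons.
The balanced reaction is 3 Ce⁴⁺(aq) + Au(s) → 3 Ce³⁺(aq) + Au³⁺(aq), so Q = ([Ce³⁺(aq)]^3·[Au³⁺(aq)]) / [Ce⁴⁺(aq)]^3 = 0.00301 and log Q = −2.522.
By the Nernst equation, E = +0.11 − (0.0592/3)·(−2.522) = +0.16 V.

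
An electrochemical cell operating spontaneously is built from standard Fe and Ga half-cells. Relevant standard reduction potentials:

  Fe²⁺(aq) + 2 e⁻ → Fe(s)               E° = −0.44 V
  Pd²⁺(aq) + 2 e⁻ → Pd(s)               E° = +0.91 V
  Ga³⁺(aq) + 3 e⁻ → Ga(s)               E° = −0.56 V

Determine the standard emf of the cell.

The Fe²⁺/Fe couple has the higher E°, so Fe ion is reduced (cathode) and Ga is oxidized (anode).
E°cell = E°(cathode) − E°(anode) = −0.44 − (−0.56) = +0.12 V.

+0.12 V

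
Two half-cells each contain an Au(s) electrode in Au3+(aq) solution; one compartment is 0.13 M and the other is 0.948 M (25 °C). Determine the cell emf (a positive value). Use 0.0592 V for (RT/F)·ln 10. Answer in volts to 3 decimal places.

0.017 V

For a concentration cell E°cell = 0, since both electrodes use the same couple.
The compartment with the higher Au3+(aq) concentration (0.948 M) acts as the cathode; ions are reduced there and produced at the dilute (0.13 M) anode.
With n = 3, Ecell = −(0.0592/3)·log([dilute]/[conc]) = −(0.0592/3)·log(0.13/0.948) = +0.017 V.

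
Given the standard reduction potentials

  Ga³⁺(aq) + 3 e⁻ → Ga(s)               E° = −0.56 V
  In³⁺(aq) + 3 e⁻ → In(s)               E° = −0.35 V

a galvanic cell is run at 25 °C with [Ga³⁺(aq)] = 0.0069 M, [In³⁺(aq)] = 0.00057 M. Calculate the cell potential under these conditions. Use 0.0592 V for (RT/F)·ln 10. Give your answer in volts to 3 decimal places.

+0.189 V

The In³⁺/In couple has the more positive E°, so it is the cathode; Ga³⁺/Ga is the anode.
E°cell = −0.35 − (−0.56) = +0.21 V, with n = 3 electrons transferred.
For the overall reaction In³⁺(aq) + Ga(s) → In(s) + Ga³⁺(aq), Q = [Ga³⁺(aq)] / [In³⁺(aq)] = 12.1, giving log Q = 1.083.
E = E° − (0.0592/n)·log Q = +0.21 − (0.0592/3)(1.083) = +0.189 V.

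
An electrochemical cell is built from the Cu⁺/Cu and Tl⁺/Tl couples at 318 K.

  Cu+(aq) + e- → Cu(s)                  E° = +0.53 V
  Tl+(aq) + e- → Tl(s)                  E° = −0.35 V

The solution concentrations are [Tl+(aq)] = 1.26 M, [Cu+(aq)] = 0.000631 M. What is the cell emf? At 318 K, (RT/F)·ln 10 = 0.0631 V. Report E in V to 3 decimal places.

Since E°(Cu⁺/Cu) > E°(Tl⁺/Tl), Cu⁺/Cu serves as the cathode.
The standard potential is +0.53 − (−0.35) = +0.88 V and the balanced reaction transfers n = 1 electron.
The balanced reaction is Cu+(aq) + Tl(s) → Cu(s) + Tl+(aq), so Q = [Tl+(aq)] / [Cu+(aq)] = 2×10^3 and log Q = 3.300.
By the Nernst equation, E = +0.88 − (0.0631/1)·(3.300) = +0.672 V.

+0.672 V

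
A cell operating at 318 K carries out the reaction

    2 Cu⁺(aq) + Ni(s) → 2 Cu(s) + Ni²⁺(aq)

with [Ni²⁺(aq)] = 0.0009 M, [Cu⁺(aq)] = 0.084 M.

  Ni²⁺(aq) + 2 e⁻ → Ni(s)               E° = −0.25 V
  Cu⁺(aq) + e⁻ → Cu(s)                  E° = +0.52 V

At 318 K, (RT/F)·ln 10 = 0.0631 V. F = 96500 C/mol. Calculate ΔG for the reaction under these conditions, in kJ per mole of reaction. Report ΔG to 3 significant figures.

−154 kJ/mol

With Cu⁺/Cu reduced at the cathode, E°cell = +0.52 − (−0.25) = +0.77 V and n = 2.
The reaction quotient is [Ni²⁺(aq)] / [Cu⁺(aq)]^2 = 0.128; by Nernst, E = +0.77 − (0.0631/2)(−0.894) = +0.7982 V.
Then ΔG = −nFE = −2 × 96500 × +0.7982 J/mol = −154 kJ/mol.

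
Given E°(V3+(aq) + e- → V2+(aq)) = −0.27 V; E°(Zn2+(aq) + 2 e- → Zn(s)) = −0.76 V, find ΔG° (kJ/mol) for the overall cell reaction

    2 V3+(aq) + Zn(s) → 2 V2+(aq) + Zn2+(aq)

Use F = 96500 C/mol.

In the reaction as written V3+(aq) is reduced, so the V³⁺/V²⁺ couple is the cathode and Zn²⁺/Zn is the anode.
E°cell = −0.27 − (−0.76) = +0.49 V; balancing electrons gives n = 2.
ΔG° = −nFE°cell = −(2)(96500)(+0.49) J/mol = −94.6 kJ/mol.

−94.6 kJ/mol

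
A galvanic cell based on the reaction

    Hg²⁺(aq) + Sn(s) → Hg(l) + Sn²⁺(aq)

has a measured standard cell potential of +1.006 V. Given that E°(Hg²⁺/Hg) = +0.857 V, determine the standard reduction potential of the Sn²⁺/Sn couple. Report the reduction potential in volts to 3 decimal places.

−0.149 V

In the reaction as written the Hg²⁺/Hg couple is reduced (cathode) and Sn²⁺/Sn is oxidized (anode), so E°cell = E°(Hg²⁺/Hg) − E°(Sn²⁺/Sn).
E°(Sn²⁺/Sn) = E°(cathode) − E°cell = +0.857 − (+1.006) = −0.149 V.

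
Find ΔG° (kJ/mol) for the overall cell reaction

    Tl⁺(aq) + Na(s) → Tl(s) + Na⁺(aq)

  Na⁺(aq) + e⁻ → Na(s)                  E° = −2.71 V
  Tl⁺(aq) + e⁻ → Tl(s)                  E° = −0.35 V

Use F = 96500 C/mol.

−228 kJ/mol

In the reaction as written Tl⁺(aq) is reduced, so the Tl⁺/Tl couple is the cathode and Na⁺/Na is the anode.
E°cell = −0.35 − (−2.71) = +2.36 V; balancing electrons gives n = 1.
ΔG° = −nFE°cell = −(1)(96500)(+2.36) J/mol = −228 kJ/mol.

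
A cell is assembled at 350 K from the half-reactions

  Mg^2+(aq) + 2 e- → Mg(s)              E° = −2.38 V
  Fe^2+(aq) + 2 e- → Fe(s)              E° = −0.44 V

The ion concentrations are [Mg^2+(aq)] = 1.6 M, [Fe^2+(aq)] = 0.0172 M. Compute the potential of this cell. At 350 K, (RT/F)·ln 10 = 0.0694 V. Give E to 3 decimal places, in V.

Fe²⁺/Fe is reduced (cathode, E° = −0.44 V) and Mg²⁺/Mg is oxidized (anode).
E°cell = E°cat − E°an = −0.44 − (−2.38) = +1.94 V; n = 2.
Balancing gives Fe^2+(aq) + Mg(s) → Fe(s) + Mg^2+(aq); hence Q = [Mg^2+(aq)] / [Fe^2+(aq)] = 93 (log Q = 1.969).
Applying E = E° − (RT ln10/nF)·log Q gives +1.94 − (0.0694/2)(1.969) = +1.872 V.

+1.872 V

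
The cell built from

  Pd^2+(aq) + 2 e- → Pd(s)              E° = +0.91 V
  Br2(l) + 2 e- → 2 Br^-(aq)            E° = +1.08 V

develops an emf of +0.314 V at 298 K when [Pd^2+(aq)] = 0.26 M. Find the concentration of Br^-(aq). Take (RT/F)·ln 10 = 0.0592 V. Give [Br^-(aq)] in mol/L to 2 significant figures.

0.0072 M

Br₂/Br⁻ is the cathode (higher E°); E°cell = +1.08 − (+0.91) = +0.17 V with n = 2.
Rearranging E = E° − (0.0592/n)·log Q gives log Q = 2(+0.17 − (+0.314))/0.0592 = −4.865.
The balanced reaction is Br2(l) + Pd(s) → 2 Br^-(aq) + Pd^2+(aq), so Q = [Br^-(aq)]^2·[Pd^2+(aq)].
Substituting the known concentrations and solving, log [Br^-(aq)] = −2.140 and [Br^-(aq)] = 0.0072 M.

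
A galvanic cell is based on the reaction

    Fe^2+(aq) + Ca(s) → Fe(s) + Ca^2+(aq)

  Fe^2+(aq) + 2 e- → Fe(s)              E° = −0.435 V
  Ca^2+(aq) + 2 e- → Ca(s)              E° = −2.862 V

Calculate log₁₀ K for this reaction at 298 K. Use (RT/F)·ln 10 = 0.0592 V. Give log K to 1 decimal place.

log K = 82.0

The Fe²⁺/Fe couple is reduced (cathode); E°cell = −0.435 − (−2.862) = +2.427 V with n = 2.
At equilibrium E = 0, so log K = nE°cell / 0.0592 = (2)(+2.427) / 0.0592 = 82.0.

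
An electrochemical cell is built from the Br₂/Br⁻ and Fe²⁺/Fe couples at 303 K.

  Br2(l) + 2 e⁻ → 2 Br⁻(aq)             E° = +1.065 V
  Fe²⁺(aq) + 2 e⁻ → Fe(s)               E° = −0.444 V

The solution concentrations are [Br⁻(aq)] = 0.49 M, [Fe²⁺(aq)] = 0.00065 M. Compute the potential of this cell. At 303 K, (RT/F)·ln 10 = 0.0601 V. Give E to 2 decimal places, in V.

Since E°(Br₂/Br⁻) > E°(Fe²⁺/Fe), Br₂/Br⁻ serves as the cathode.
E°cell = +1.065 − (−0.444) = +1.509 V, with n = 2 electrons transferred.
Balancing gives Br2(l) + Fe(s) → 2 Br⁻(aq) + Fe²⁺(aq); hence Q = [Br⁻(aq)]^2·[Fe²⁺(aq)] = 0.000156 (log Q = −3.807).
Applying E = E° − (RT ln10/nF)·log Q gives +1.509 − (0.0601/2)(−3.807) = +1.62 V.

+1.62 V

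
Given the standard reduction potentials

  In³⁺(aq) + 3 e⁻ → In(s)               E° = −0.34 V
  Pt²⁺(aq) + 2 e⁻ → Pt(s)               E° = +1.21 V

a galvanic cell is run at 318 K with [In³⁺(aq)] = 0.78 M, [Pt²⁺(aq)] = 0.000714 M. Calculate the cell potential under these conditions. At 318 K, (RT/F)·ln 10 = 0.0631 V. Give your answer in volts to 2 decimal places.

Since E°(Pt²⁺/Pt) > E°(In³⁺/In), Pt²⁺/Pt serves as the cathode.
E°cell = E°cat − E°an = +1.21 − (−0.34) = +1.55 V; n = 6.
The balanced reaction is 3 Pt²⁺(aq) + 2 In(s) → 3 Pt(s) + 2 In³⁺(aq), so Q = [In³⁺(aq)]^2 / [Pt²⁺(aq)]^3 = 1.67×10^9 and log Q = 9.223.
By the Nernst equation, E = +1.55 − (0.0631/6)·(9.223) = +1.45 V.

+1.45 V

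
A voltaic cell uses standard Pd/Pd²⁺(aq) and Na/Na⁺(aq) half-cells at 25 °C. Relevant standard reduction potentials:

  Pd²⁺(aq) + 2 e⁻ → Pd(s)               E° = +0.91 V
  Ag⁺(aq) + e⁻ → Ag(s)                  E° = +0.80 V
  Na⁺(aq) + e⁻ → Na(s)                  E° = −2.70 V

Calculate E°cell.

+3.61 V

Of the two couples in this cell, the one with the more positive reduction potential is reduced at the cathode: here that is Pd²⁺/Pd (+0.91 V); Na⁺/Na (−2.70 V) is the anode.
E°cell = E°(cathode) − E°(anode) = +0.91 − (−2.70) = +3.61 V.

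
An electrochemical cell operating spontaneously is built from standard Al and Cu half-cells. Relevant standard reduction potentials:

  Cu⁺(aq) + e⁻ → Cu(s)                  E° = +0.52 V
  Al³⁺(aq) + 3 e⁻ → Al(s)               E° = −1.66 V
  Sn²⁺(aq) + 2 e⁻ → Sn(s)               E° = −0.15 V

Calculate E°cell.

Of the two couples in this cell, the one with the more positive reduction potential is reduced at the cathode: here that is Cu⁺/Cu (+0.52 V); Al³⁺/Al (−1.66 V) is the anode.
E°cell = E°(cathode) − E°(anode) = +0.52 − (−1.66) = +2.18 V.

+2.18 V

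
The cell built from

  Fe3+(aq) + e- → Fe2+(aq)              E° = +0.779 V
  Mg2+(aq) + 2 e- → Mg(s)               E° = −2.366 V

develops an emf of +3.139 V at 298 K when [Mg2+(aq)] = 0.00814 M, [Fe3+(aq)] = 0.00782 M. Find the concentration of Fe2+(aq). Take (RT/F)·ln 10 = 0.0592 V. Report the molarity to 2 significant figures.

Fe³⁺/Fe²⁺ is the cathode (higher E°); E°cell = +0.779 − (−2.366) = +3.145 V with n = 2.
Since E = E° − (0.0592/n)·log Q, log Q = n(E° − E)/0.0592 = 0.203.
Balancing electrons gives 2 Fe3+(aq) + Mg(s) → 2 Fe2+(aq) + Mg2+(aq); thus Q = ([Fe2+(aq)]^2·[Mg2+(aq)]) / [Fe3+(aq)]^2.
Solving for the unknown gives log [Fe2+(aq)] = −0.961, so [Fe2+(aq)] ≈ 0.11 M.

0.11 M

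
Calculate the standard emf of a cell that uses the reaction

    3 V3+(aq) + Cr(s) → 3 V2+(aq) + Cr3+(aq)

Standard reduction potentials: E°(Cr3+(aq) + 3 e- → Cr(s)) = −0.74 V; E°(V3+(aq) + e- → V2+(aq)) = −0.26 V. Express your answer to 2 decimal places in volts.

+0.48 V

V3+(aq) gains electrons, so the V³⁺/V²⁺ couple is the cathode; the Cr³⁺/Cr couple is the anode.
E°cell = E°(cathode) − E°(anode) = −0.26 − (−0.74) = +0.48 V.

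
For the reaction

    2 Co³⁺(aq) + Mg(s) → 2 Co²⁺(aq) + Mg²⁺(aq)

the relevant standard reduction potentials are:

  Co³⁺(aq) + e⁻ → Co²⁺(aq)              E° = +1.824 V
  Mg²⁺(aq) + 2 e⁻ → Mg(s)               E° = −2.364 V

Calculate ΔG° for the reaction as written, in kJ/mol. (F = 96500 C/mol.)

In the reaction as written Co³⁺(aq) is reduced, so the Co³⁺/Co²⁺ couple is the cathode and Mg²⁺/Mg is the anode.
E°cell = +1.824 − (−2.364) = +4.188 V; balancing electrons gives n = 2.
ΔG° = −nFE°cell = −(2)(96500)(+4.188) J/mol = −808 kJ/mol.

−808 kJ/mol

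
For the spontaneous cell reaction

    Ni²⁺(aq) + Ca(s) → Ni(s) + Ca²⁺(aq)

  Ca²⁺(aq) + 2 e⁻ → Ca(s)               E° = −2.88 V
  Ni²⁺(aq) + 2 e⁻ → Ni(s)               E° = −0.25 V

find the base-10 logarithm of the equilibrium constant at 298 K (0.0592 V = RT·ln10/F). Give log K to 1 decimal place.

The Ni²⁺/Ni couple is reduced (cathode); E°cell = −0.25 − (−2.88) = +2.63 V with n = 2.
At equilibrium E = 0, so log K = nE°cell / 0.0592 = (2)(+2.63) / 0.0592 = 88.9.

log K = 88.9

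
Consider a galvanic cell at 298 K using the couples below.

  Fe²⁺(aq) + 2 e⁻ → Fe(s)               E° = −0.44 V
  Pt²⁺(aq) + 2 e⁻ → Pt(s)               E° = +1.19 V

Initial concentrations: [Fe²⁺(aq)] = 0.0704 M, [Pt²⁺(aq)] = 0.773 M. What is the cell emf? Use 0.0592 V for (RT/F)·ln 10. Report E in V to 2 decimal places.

Since E°(Pt²⁺/Pt) > E°(Fe²⁺/Fe), Pt²⁺/Pt serves as the cathode.
E°cell = E°cat − E°an = +1.19 − (−0.44) = +1.63 V; n = 2.
For the overall reaction Pt²⁺(aq) + Fe(s) → Pt(s) + Fe²⁺(aq), Q = [Fe²⁺(aq)] / [Pt²⁺(aq)] = 0.0911, giving log Q = −1.041.
By the Nernst equation, E = +1.63 − (0.0592/2)·(−1.041) = +1.66 V.

+1.66 V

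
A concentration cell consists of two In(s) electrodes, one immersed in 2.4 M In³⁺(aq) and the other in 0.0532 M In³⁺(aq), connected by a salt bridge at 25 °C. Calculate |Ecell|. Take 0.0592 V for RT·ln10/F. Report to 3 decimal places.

For a concentration cell E°cell = 0, since both electrodes use the same couple.
The compartment with the higher In³⁺(aq) concentration (2.4 M) acts as the cathode; ions are reduced there and produced at the dilute (0.0532 M) anode.
With n = 3, Ecell = −(0.0592/3)·log([dilute]/[conc]) = −(0.0592/3)·log(0.0532/2.4) = +0.033 V.

0.033 V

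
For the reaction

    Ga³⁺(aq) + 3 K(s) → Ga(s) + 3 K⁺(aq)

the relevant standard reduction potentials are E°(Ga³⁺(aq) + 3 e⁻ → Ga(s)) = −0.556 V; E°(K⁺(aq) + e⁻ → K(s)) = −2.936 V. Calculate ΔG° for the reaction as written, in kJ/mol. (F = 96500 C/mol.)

−689 kJ/mol

In the reaction as written Ga³⁺(aq) is reduced, so the Ga³⁺/Ga couple is the cathode and K⁺/K is the anode.
E°cell = −0.556 − (−2.936) = +2.380 V; balancing electrons gives n = 3.
ΔG° = −nFE°cell = −(3)(96500)(+2.380) J/mol = −689 kJ/mol.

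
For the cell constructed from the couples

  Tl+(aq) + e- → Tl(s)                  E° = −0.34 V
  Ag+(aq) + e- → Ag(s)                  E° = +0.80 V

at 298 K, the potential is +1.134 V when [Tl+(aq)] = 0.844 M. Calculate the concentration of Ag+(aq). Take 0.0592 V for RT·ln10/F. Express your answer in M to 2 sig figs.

0.67 M

With Ag⁺/Ag at the cathode and Tl⁺/Tl at the anode, E°cell = +0.80 − (−0.34) = +1.14 V (n = 1).
Rearranging E = E° − (0.0592/n)·log Q gives log Q = 1(+1.14 − (+1.134))/0.0592 = 0.101.
For Ag+(aq) + Tl(s) → Ag(s) + Tl+(aq), the reaction quotient is Q = [Tl+(aq)] / [Ag+(aq)].
Substituting the known concentrations and solving, log [Ag+(aq)] = −0.175 and [Ag+(aq)] = 0.67 M.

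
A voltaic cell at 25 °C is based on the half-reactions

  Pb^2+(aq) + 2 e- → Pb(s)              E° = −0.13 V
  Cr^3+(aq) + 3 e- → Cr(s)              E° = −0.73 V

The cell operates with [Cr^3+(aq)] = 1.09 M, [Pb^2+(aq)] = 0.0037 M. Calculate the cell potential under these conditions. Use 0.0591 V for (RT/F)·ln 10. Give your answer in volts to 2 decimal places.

Pb²⁺/Pb is reduced (cathode, E° = −0.13 V) and Cr³⁺/Cr is oxidized (anode).
E°cell = −0.13 − (−0.73) = +0.60 V, with n = 6 electrons transferred.
The balanced reaction is 3 Pb^2+(aq) + 2 Cr(s) → 3 Pb(s) + 2 Cr^3+(aq), so Q = [Cr^3+(aq)]^2 / [Pb^2+(aq)]^3 = 2.35×10^7 and log Q = 7.370.
E = E° − (0.0591/n)·log Q = +0.60 − (0.0591/6)(7.370) = +0.53 V.

+0.53 V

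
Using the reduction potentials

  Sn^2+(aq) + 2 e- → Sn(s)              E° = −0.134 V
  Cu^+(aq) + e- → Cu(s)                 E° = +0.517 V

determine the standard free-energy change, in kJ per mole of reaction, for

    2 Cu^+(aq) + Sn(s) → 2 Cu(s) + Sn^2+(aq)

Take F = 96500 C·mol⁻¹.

In the reaction as written Cu^+(aq) is reduced, so the Cu⁺/Cu couple is the cathode and Sn²⁺/Sn is the anode.
E°cell = +0.517 − (−0.134) = +0.651 V; balancing electrons gives n = 2.
ΔG° = −nFE°cell = −(2)(96500)(+0.651) J/mol = −126 kJ/mol.

−126 kJ/mol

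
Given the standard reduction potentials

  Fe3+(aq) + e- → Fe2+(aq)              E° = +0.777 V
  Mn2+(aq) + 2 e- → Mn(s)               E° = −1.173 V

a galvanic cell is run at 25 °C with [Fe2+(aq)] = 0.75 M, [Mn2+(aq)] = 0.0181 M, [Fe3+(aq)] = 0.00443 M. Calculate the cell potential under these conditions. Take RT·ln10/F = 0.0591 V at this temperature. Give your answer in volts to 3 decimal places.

Since E°(Fe³⁺/Fe²⁺) > E°(Mn²⁺/Mn), Fe³⁺/Fe²⁺ serves as the cathode.
E°cell = +0.777 − (−1.173) = +1.950 V, with n = 2 electrons transferred.
For the overall reaction 2 Fe3+(aq) + Mn(s) → 2 Fe2+(aq) + Mn2+(aq), Q = ([Fe2+(aq)]^2·[Mn2+(aq)]) / [Fe3+(aq)]^2 = 519, giving log Q = 2.715.
E = E° − (0.0591/n)·log Q = +1.950 − (0.0591/2)(2.715) = +1.870 V.

+1.870 V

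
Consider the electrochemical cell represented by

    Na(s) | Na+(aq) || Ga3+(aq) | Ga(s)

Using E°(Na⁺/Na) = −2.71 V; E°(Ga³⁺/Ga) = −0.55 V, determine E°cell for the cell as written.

By convention the left-hand electrode in cell notation is the anode (oxidation) and the right-hand electrode is the cathode (reduction).
E°cell = E°(right) − E°(left) = −0.55 − (−2.71) = +2.16 V.

+2.16 V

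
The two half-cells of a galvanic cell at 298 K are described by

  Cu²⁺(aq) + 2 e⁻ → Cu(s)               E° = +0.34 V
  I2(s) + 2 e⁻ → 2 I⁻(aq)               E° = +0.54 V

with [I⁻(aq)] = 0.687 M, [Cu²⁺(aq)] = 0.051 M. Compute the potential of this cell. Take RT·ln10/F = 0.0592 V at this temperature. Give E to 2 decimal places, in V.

The I₂/I⁻ couple has the more positive E°, so it is the cathode; Cu²⁺/Cu is the anode.
The standard potential is +0.54 − (+0.34) = +0.20 V and the balanced reaction transfers n = 2 electrons.
For the overall reaction I2(s) + Cu(s) → 2 I⁻(aq) + Cu²⁺(aq), Q = [I⁻(aq)]^2·[Cu²⁺(aq)] = 0.0241, giving log Q = −1.619.
By the Nernst equation, E = +0.20 − (0.0592/2)·(−1.619) = +0.25 V.

+0.25 V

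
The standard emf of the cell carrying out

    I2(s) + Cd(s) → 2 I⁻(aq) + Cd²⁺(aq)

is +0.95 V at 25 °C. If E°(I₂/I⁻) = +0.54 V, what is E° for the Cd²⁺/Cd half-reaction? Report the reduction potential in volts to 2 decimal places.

−0.41 V

In the reaction as written the I₂/I⁻ couple is reduced (cathode) and Cd²⁺/Cd is oxidized (anode), so E°cell = E°(I₂/I⁻) − E°(Cd²⁺/Cd).
E°(Cd²⁺/Cd) = E°(cathode) − E°cell = +0.54 − (+0.95) = −0.41 V.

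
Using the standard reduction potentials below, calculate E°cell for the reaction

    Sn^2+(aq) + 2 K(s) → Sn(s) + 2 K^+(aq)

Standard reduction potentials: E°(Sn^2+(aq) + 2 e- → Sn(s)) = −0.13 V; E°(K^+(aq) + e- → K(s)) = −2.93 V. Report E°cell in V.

+2.80 V

In the reaction as written, Sn^2+(aq) is reduced (cathode) and K^+(aq) is produced by oxidation at the anode.
E°cell = E°(cathode) − E°(anode) = −0.13 − (−2.93) = +2.80 V.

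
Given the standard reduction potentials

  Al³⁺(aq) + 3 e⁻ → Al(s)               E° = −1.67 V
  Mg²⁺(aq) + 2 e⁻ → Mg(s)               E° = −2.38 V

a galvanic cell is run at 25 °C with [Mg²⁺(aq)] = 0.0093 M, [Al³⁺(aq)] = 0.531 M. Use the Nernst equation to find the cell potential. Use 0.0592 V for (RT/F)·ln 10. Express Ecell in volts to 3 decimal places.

The Al³⁺/Al couple has the more positive E°, so it is the cathode; Mg²⁺/Mg is the anode.
The standard potential is −1.67 − (−2.38) = +0.71 V and the balanced reaction transfers n = 6 electrons.
The balanced reaction is 2 Al³⁺(aq) + 3 Mg(s) → 2 Al(s) + 3 Mg²⁺(aq), so Q = [Mg²⁺(aq)]^3 / [Al³⁺(aq)]^2 = 2.85×10^−6 and log Q = −5.545.
By the Nernst equation, E = +0.71 − (0.0592/6)·(−5.545) = +0.765 V.

+0.765 V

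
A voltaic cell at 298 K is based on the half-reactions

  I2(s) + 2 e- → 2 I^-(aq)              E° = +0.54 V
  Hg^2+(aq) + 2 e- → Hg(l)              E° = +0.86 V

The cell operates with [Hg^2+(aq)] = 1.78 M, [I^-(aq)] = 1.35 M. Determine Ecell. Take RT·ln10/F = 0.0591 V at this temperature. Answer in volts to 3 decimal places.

+0.335 V

Hg²⁺/Hg is reduced (cathode, E° = +0.86 V) and I₂/I⁻ is oxidized (anode).
The standard potential is +0.86 − (+0.54) = +0.32 V and the balanced reaction transfers n = 2 electrons.
For the overall reaction Hg^2+(aq) + 2 I^-(aq) → Hg(l) + I2(s), Q = 1 / ([Hg^2+(aq)]·[I^-(aq)]^2) = 0.308, giving log Q = −0.511.
Applying E = E° − (RT ln10/nF)·log Q gives +0.32 − (0.0591/2)(−0.511) = +0.335 V.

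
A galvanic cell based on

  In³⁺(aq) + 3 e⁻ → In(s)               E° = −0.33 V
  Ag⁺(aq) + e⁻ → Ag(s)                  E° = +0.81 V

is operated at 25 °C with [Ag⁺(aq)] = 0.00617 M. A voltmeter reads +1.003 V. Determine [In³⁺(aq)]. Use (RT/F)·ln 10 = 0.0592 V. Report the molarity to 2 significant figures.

Ag⁺/Ag is the cathode (higher E°); E°cell = +0.81 − (−0.33) = +1.14 V with n = 3.
From the Nernst equation, log Q = n(E° − E)/0.0592 = 3·(+1.14 − (+1.003))/0.0592 = 6.943.
Balancing electrons gives 3 Ag⁺(aq) + In(s) → 3 Ag(s) + In³⁺(aq); thus Q = [In³⁺(aq)] / [Ag⁺(aq)]^3.
Isolating [In³⁺(aq)] in Q = 10^{6.943} yields log [In³⁺(aq)] = 0.314, i.e. 2.1 M.

2.1 M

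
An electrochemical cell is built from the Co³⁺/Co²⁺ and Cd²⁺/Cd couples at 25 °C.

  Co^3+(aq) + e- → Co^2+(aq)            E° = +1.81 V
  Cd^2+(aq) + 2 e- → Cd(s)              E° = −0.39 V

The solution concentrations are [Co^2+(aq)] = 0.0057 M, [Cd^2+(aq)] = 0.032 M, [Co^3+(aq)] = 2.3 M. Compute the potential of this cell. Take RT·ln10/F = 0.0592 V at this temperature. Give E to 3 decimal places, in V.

+2.399 V

The Co³⁺/Co²⁺ couple has the more positive E°, so it is the cathode; Cd²⁺/Cd is the anode.
The standard potential is +1.81 − (−0.39) = +2.20 V and the balanced reaction transfers n = 2 electrons.
The balanced reaction is 2 Co^3+(aq) + Cd(s) → 2 Co^2+(aq) + Cd^2+(aq), so Q = ([Co^2+(aq)]^2·[Cd^2+(aq)]) / [Co^3+(aq)]^2 = 1.97×10^−7 and log Q = −6.707.
Applying E = E° − (RT ln10/nF)·log Q gives +2.20 − (0.0592/2)(−6.707) = +2.399 V.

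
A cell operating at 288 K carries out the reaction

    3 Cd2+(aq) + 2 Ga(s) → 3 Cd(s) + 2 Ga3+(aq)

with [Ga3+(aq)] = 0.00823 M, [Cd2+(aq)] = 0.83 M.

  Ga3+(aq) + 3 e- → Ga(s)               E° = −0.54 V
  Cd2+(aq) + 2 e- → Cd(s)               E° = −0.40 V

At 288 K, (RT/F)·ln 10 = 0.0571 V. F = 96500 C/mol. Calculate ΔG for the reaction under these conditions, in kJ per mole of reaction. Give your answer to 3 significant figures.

With Cd²⁺/Cd reduced at the cathode, E°cell = −0.40 − (−0.54) = +0.14 V and n = 6.
The reaction quotient is [Ga3+(aq)]^2 / [Cd2+(aq)]^3 = 0.000118; by Nernst, E = +0.14 − (0.0571/6)(−3.926) = +0.1774 V.
ΔG = −nFE = −(6)(96500)(+0.1774) J/mol = −103 kJ/mol.

−103 kJ/mol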